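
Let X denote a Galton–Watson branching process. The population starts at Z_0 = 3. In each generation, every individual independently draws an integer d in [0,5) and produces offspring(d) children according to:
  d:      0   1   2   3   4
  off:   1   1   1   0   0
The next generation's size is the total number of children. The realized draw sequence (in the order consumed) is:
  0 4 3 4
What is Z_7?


gen 0: Z_0=3, draws=[0, 4, 3], offspring=[1, 0, 0], Z_1=1
gen 1: Z_1=1, draws=[4], offspring=[0], Z_2=0
gen 2: Z_2=0, draws=[], offspring=[], Z_3=0
gen 3: Z_3=0, draws=[], offspring=[], Z_4=0
gen 4: Z_4=0, draws=[], offspring=[], Z_5=0
gen 5: Z_5=0, draws=[], offspring=[], Z_6=0
gen 6: Z_6=0, draws=[], offspring=[], Z_7=0

0


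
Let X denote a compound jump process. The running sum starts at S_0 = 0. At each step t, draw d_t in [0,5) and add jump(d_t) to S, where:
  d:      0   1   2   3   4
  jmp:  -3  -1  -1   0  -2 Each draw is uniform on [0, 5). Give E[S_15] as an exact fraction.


-21

Outcome values over d=0..4: [-3, -1, -1, 0, -2]
Σy = -7, Σy² = 15, M = 5
μ = -7/5 = -7/5,  σ² = 15/5 − (-7/5)² = 26/25
E[S_15] = 0 + 15·(-7/5) = -21


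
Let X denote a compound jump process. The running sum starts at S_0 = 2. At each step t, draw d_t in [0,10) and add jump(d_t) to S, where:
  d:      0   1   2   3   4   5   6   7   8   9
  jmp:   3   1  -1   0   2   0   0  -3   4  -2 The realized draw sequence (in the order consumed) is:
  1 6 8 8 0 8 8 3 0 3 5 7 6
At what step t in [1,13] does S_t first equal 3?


t=0: S=2, d=1, jump=1, S_1=3
t=1: S=3, d=6, jump=0, S_2=3
t=2: S=3, d=8, jump=4, S_3=7
t=3: S=7, d=8, jump=4, S_4=11
t=4: S=11, d=0, jump=3, S_5=14
t=5: S=14, d=8, jump=4, S_6=18
t=6: S=18, d=8, jump=4, S_7=22
t=7: S=22, d=3, jump=0, S_8=22
t=8: S=22, d=0, jump=3, S_9=25
t=9: S=25, d=3, jump=0, S_10=25
t=10: S=25, d=5, jump=0, S_11=25
t=11: S=25, d=7, jump=-3, S_12=22
t=12: S=22, d=6, jump=0, S_13=22

1


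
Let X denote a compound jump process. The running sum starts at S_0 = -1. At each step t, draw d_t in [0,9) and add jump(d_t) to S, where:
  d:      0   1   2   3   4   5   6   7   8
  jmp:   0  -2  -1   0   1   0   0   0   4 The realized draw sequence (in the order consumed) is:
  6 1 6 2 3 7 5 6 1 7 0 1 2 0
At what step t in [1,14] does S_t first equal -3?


t=0: S=-1, d=6, jump=0, S_1=-1
t=1: S=-1, d=1, jump=-2, S_2=-3
t=2: S=-3, d=6, jump=0, S_3=-3
t=3: S=-3, d=2, jump=-1, S_4=-4
t=4: S=-4, d=3, jump=0, S_5=-4
t=5: S=-4, d=7, jump=0, S_6=-4
t=6: S=-4, d=5, jump=0, S_7=-4
t=7: S=-4, d=6, jump=0, S_8=-4
t=8: S=-4, d=1, jump=-2, S_9=-6
t=9: S=-6, d=7, jump=0, S_10=-6
t=10: S=-6, d=0, jump=0, S_11=-6
t=11: S=-6, d=1, jump=-2, S_12=-8
t=12: S=-8, d=2, jump=-1, S_13=-9
t=13: S=-9, d=0, jump=0, S_14=-9

2


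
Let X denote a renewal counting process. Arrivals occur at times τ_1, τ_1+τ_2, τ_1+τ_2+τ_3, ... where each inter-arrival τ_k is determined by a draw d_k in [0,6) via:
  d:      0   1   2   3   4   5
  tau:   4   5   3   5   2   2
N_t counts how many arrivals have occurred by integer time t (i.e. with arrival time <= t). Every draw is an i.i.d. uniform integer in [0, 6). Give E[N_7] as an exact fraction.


187/108

Inter-arrival values over d=0..5: [4, 5, 3, 5, 2, 2]
Each d has probability 1/6, so the pmf of τ is: f(2) = 1/3, f(3) = 1/6, f(4) = 1/6, f(5) = 1/3
Renewal equation for m(n) = E[N_n]: condition on τ_1 = k (if k <= n, one arrival plus a fresh copy on the remaining n−k steps): m(n) = F(n) + Σ_{k<=n} f(k)·m(n−k), where F(n) = P(τ <= n) and m(0) = 0
m(1) = F(1) = 0
m(2) = F(2) = 1/3
m(3) = F(3) = 1/2
m(4) = F(4) + f(2)·m(2) = 2/3 + 1/3·1/3 = 7/9
m(5) = F(5) + f(2)·m(3) + f(3)·m(2) = 1 + 1/3·1/2 + 1/6·1/3 = 11/9
m(6) = F(6) + f(2)·m(4) + f(3)·m(3) + f(4)·m(2) = 1 + 1/3·7/9 + 1/6·1/2 + 1/6·1/3 = 151/108
m(7) = F(7) + f(2)·m(5) + f(3)·m(4) + f(4)·m(3) + f(5)·m(2) = 1 + 1/3·11/9 + 1/6·7/9 + 1/6·1/2 + 1/3·1/3 = 187/108
E[N_7] = m(7) = 187/108


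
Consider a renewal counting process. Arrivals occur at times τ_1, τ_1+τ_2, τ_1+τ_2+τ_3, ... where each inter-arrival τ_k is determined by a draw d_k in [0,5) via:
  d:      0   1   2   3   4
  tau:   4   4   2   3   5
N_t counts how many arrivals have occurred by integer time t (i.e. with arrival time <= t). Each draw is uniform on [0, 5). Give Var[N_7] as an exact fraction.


4774/15625

Inter-arrival values over d=0..4: [4, 4, 2, 3, 5]
Each d has probability 1/5, so the pmf of τ is: f(2) = 1/5, f(3) = 1/5, f(4) = 2/5, f(5) = 1/5
Let p_n(j) = P(N_n = j), with p_0 = [1]. Condition on τ_1: p_n(0) = P(τ > n), and for j >= 1, p_n(j) = Σ_{k<=n} f(k)·p_{n−k}(j−1)
p_1 = [1]  (j = 0)
p_2 = [4/5, 1/5]  (j = 0..1)
p_3 = [3/5, 2/5]  (j = 0..1)
p_4 = [1/5, 19/25, 1/25]  (j = 0..2)
p_5 = [0, 22/25, 3/25]  (j = 0..2)
p_6 = [0, 17/25, 39/125, 1/125]  (j = 0..3)
p_7 = [0, 11/25, 66/125, 4/125]  (j = 0..3)
E[N_7] = Σ j·p_7(j) = 199/125;  E[N_7²] = Σ j²·p_7(j) = 71/25
Var[N_7] = 71/25 − (199/125)² = 4774/15625


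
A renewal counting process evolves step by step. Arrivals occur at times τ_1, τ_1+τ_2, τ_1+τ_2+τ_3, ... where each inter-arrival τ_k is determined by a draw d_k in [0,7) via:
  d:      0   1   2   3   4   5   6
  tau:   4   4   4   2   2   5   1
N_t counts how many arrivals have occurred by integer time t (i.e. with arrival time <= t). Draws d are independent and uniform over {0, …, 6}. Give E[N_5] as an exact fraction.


Inter-arrival values over d=0..6: [4, 4, 4, 2, 2, 5, 1]
Each d has probability 1/7, so the pmf of τ is: f(1) = 1/7, f(2) = 2/7, f(4) = 3/7, f(5) = 1/7
Renewal equation for m(n) = E[N_n]: condition on τ_1 = k (if k <= n, one arrival plus a fresh copy on the remaining n−k steps): m(n) = F(n) + Σ_{k<=n} f(k)·m(n−k), where F(n) = P(τ <= n) and m(0) = 0
m(1) = F(1) = 1/7
m(2) = F(2) + f(1)·m(1) = 3/7 + 1/7·1/7 = 22/49
m(3) = F(3) + f(1)·m(2) + f(2)·m(1) = 3/7 + 1/7·22/49 + 2/7·1/7 = 183/343
m(4) = F(4) + f(1)·m(3) + f(2)·m(2) = 6/7 + 1/7·183/343 + 2/7·22/49 = 2549/2401
m(5) = F(5) + f(1)·m(4) + f(2)·m(3) + f(4)·m(1) = 1 + 1/7·2549/2401 + 2/7·183/343 + 3/7·1/7 = 22947/16807
E[N_5] = m(5) = 22947/16807

22947/16807


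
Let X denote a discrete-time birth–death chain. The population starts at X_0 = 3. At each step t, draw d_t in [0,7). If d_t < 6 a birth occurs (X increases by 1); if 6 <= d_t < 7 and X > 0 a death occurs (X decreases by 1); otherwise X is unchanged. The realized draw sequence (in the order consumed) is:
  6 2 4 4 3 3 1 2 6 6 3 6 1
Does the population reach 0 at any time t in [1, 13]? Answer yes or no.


t=0: X=3, d=6 → death, X_1=2
t=1: X=2, d=2 → birth, X_2=3
t=2: X=3, d=4 → birth, X_3=4
t=3: X=4, d=4 → birth, X_4=5
t=4: X=5, d=3 → birth, X_5=6
t=5: X=6, d=3 → birth, X_6=7
t=6: X=7, d=1 → birth, X_7=8
t=7: X=8, d=2 → birth, X_8=9
t=8: X=9, d=6 → death, X_9=8
t=9: X=8, d=6 → death, X_10=7
t=10: X=7, d=3 → birth, X_11=8
t=11: X=8, d=6 → death, X_12=7
t=12: X=7, d=1 → birth, X_13=8

no


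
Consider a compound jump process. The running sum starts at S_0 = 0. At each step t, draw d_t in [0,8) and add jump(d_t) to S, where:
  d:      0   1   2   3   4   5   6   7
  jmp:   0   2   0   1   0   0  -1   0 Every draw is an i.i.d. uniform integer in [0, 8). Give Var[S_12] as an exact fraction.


33/4

Outcome values over d=0..7: [0, 2, 0, 1, 0, 0, -1, 0]
Σy = 2, Σy² = 6, M = 8
μ = 2/8 = 1/4,  σ² = 6/8 − (1/4)² = 11/16
Independent increments: Var[S_12] = 12·σ² = 12·(11/16) = 33/4


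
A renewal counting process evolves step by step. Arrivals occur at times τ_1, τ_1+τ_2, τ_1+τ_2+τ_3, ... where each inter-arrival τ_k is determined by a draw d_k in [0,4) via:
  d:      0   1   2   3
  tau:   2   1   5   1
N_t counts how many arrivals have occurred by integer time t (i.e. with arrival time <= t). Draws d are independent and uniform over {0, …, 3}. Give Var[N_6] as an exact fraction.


6959/4096

Inter-arrival values over d=0..3: [2, 1, 5, 1]
Each d has probability 1/4, so the pmf of τ is: f(1) = 1/2, f(2) = 1/4, f(5) = 1/4
Let p_n(j) = P(N_n = j), with p_0 = [1]. Condition on τ_1: p_n(0) = P(τ > n), and for j >= 1, p_n(j) = Σ_{k<=n} f(k)·p_{n−k}(j−1)
p_1 = [1/2, 1/2]  (j = 0..1)
p_2 = [1/4, 1/2, 1/4]  (j = 0..2)
p_3 = [1/4, 1/4, 3/8, 1/8]  (j = 0..3)
p_4 = [1/4, 3/16, 1/4, 1/4, 1/16]  (j = 0..4)
p_5 = [0, 7/16, 5/32, 7/32, 5/32, 1/32]  (j = 0..5)
p_6 = [0, 3/16, 25/64, 9/64, 11/64, 3/32, 1/64]  (j = 0..6)
E[N_6] = Σ j·p_6(j) = 169/64;  E[N_6²] = Σ j²·p_6(j) = 555/64
Var[N_6] = 555/64 − (169/64)² = 6959/4096


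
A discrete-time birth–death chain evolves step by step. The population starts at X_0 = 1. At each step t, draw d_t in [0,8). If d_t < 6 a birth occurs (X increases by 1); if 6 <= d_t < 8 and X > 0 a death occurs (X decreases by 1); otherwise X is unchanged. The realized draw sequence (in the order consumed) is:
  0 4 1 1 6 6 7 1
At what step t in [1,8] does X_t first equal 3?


t=0: X=1, d=0 → birth, X_1=2
t=1: X=2, d=4 → birth, X_2=3
t=2: X=3, d=1 → birth, X_3=4
t=3: X=4, d=1 → birth, X_4=5
t=4: X=5, d=6 → death, X_5=4
t=5: X=4, d=6 → death, X_6=3
t=6: X=3, d=7 → death, X_7=2
t=7: X=2, d=1 → birth, X_8=3

2


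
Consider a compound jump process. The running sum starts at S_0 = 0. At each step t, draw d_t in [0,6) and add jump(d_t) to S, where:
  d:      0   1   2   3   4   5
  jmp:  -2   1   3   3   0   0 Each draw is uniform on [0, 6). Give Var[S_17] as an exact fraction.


Outcome values over d=0..5: [-2, 1, 3, 3, 0, 0]
Σy = 5, Σy² = 23, M = 6
μ = 5/6 = 5/6,  σ² = 23/6 − (5/6)² = 113/36
Independent increments: Var[S_17] = 17·σ² = 17·(113/36) = 1921/36

1921/36


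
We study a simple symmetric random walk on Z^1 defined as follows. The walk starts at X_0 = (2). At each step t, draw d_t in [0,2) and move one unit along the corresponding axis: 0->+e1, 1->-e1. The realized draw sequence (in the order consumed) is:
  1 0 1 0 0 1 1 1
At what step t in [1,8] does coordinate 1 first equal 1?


1

t=0: X=(2), d=1 → -e1, X_1=(1)
t=1: X=(1), d=0 → +e1, X_2=(2)
t=2: X=(2), d=1 → -e1, X_3=(1)
t=3: X=(1), d=0 → +e1, X_4=(2)
t=4: X=(2), d=0 → +e1, X_5=(3)
t=5: X=(3), d=1 → -e1, X_6=(2)
t=6: X=(2), d=1 → -e1, X_7=(1)
t=7: X=(1), d=1 → -e1, X_8=(0)


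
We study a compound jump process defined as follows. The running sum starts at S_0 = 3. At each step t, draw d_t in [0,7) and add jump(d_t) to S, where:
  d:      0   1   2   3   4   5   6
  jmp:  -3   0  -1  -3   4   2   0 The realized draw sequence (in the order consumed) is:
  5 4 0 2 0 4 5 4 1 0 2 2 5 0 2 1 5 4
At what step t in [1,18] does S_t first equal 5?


1

t=0: S=3, d=5, jump=2, S_1=5
t=1: S=5, d=4, jump=4, S_2=9
t=2: S=9, d=0, jump=-3, S_3=6
t=3: S=6, d=2, jump=-1, S_4=5
t=4: S=5, d=0, jump=-3, S_5=2
t=5: S=2, d=4, jump=4, S_6=6
t=6: S=6, d=5, jump=2, S_7=8
t=7: S=8, d=4, jump=4, S_8=12
t=8: S=12, d=1, jump=0, S_9=12
t=9: S=12, d=0, jump=-3, S_10=9
t=10: S=9, d=2, jump=-1, S_11=8
t=11: S=8, d=2, jump=-1, S_12=7
t=12: S=7, d=5, jump=2, S_13=9
t=13: S=9, d=0, jump=-3, S_14=6
t=14: S=6, d=2, jump=-1, S_15=5
t=15: S=5, d=1, jump=0, S_16=5
t=16: S=5, d=5, jump=2, S_17=7
t=17: S=7, d=4, jump=4, S_18=11


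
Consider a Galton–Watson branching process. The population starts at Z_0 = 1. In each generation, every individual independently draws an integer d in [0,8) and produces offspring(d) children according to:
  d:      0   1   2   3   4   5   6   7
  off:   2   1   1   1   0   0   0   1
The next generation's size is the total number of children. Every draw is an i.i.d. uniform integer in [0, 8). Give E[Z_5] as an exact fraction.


Outcome values over d=0..7: [2, 1, 1, 1, 0, 0, 0, 1]
Σy = 6, Σy² = 8, M = 8
μ = 6/8 = 3/4,  σ² = 8/8 − (3/4)² = 7/16
E[Z_0] = 1
E[Z_1] = 3/4·E[Z_0] = 3/4
E[Z_2] = 3/4·E[Z_1] = 9/16
E[Z_3] = 3/4·E[Z_2] = 27/64
E[Z_4] = 3/4·E[Z_3] = 81/256
E[Z_5] = 3/4·E[Z_4] = 243/1024

243/1024


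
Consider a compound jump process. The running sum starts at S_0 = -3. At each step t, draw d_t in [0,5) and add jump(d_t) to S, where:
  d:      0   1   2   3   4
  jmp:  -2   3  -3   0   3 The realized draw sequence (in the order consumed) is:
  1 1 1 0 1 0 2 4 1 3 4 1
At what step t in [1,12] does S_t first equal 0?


1

t=0: S=-3, d=1, jump=3, S_1=0
t=1: S=0, d=1, jump=3, S_2=3
t=2: S=3, d=1, jump=3, S_3=6
t=3: S=6, d=0, jump=-2, S_4=4
t=4: S=4, d=1, jump=3, S_5=7
t=5: S=7, d=0, jump=-2, S_6=5
t=6: S=5, d=2, jump=-3, S_7=2
t=7: S=2, d=4, jump=3, S_8=5
t=8: S=5, d=1, jump=3, S_9=8
t=9: S=8, d=3, jump=0, S_10=8
t=10: S=8, d=4, jump=3, S_11=11
t=11: S=11, d=1, jump=3, S_12=14


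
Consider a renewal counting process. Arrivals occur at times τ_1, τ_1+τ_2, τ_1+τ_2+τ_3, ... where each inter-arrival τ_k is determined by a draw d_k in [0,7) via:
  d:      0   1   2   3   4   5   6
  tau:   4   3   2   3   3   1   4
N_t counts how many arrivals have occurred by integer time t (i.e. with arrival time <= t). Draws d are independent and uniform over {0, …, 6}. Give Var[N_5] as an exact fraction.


Inter-arrival values over d=0..6: [4, 3, 2, 3, 3, 1, 4]
Each d has probability 1/7, so the pmf of τ is: f(1) = 1/7, f(2) = 1/7, f(3) = 3/7, f(4) = 2/7
Let p_n(j) = P(N_n = j), with p_0 = [1]. Condition on τ_1: p_n(0) = P(τ > n), and for j >= 1, p_n(j) = Σ_{k<=n} f(k)·p_{n−k}(j−1)
p_1 = [6/7, 1/7]  (j = 0..1)
p_2 = [5/7, 13/49, 1/49]  (j = 0..2)
p_3 = [2/7, 32/49, 20/343, 1/343]  (j = 0..3)
p_4 = [0, 39/49, 66/343, 27/2401, 1/2401]  (j = 0..4)
p_5 = [0, 29/49, 124/343, 107/2401, 34/16807, 1/16807]  (j = 0..5)
E[N_5] = Σ j·p_5(j) = 24487/16807;  E[N_5²] = Σ j²·p_5(j) = 41561/16807
Var[N_5] = 41561/16807 − (24487/16807)² = 98902558/282475249

98902558/282475249


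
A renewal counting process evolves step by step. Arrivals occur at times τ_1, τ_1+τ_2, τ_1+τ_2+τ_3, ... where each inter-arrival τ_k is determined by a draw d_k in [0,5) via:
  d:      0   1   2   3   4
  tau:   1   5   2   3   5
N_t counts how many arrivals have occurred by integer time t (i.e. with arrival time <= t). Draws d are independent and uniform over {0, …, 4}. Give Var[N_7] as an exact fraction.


Inter-arrival values over d=0..4: [1, 5, 2, 3, 5]
Each d has probability 1/5, so the pmf of τ is: f(1) = 1/5, f(2) = 1/5, f(3) = 1/5, f(5) = 2/5
Let p_n(j) = P(N_n = j), with p_0 = [1]. Condition on τ_1: p_n(0) = P(τ > n), and for j >= 1, p_n(j) = Σ_{k<=n} f(k)·p_{n−k}(j−1)
p_1 = [4/5, 1/5]  (j = 0..1)
p_2 = [3/5, 9/25, 1/25]  (j = 0..2)
p_3 = [2/5, 12/25, 14/125, 1/125]  (j = 0..3)
p_4 = [2/5, 9/25, 26/125, 19/625, 1/625]  (j = 0..4)
p_5 = [0, 17/25, 6/25, 9/125, 24/3125, 1/3125]  (j = 0..5)
p_6 = [0, 12/25, 48/125, 14/125, 69/3125, 29/15625, 1/15625]  (j = 0..6)
p_7 = [0, 8/25, 56/125, 114/625, 134/3125, 98/15625, 34/78125, 1/78125]  (j = 0..7)
E[N_7] = Σ j·p_7(j) = 153811/78125;  E[N_7²] = Σ j²·p_7(j) = 360373/78125
Var[N_7] = 360373/78125 − (153811/78125)² = 4496316904/6103515625

4496316904/6103515625


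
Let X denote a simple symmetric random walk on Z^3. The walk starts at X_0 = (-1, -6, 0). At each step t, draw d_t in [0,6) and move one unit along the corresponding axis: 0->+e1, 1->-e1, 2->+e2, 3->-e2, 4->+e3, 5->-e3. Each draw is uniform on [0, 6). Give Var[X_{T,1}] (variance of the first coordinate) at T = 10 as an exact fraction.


Outcome values over d=0..5: [1, -1, 0, 0, 0, 0]
Σy = 0, Σy² = 2, M = 6
μ = 0/6 = 0,  σ² = 2/6 − (0)² = 1/3
Independent increments: Var[X_10] = 10·σ² = 10·(1/3) = 10/3

10/3


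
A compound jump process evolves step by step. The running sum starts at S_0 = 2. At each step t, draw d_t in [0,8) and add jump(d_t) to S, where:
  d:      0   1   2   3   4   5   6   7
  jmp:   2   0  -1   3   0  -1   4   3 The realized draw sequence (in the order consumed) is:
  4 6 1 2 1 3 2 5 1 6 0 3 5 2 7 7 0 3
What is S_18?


t=0: S=2, d=4, jump=0, S_1=2
t=1: S=2, d=6, jump=4, S_2=6
t=2: S=6, d=1, jump=0, S_3=6
t=3: S=6, d=2, jump=-1, S_4=5
t=4: S=5, d=1, jump=0, S_5=5
t=5: S=5, d=3, jump=3, S_6=8
t=6: S=8, d=2, jump=-1, S_7=7
t=7: S=7, d=5, jump=-1, S_8=6
t=8: S=6, d=1, jump=0, S_9=6
t=9: S=6, d=6, jump=4, S_10=10
t=10: S=10, d=0, jump=2, S_11=12
t=11: S=12, d=3, jump=3, S_12=15
t=12: S=15, d=5, jump=-1, S_13=14
t=13: S=14, d=2, jump=-1, S_14=13
t=14: S=13, d=7, jump=3, S_15=16
t=15: S=16, d=7, jump=3, S_16=19
t=16: S=19, d=0, jump=2, S_17=21
t=17: S=21, d=3, jump=3, S_18=24

24


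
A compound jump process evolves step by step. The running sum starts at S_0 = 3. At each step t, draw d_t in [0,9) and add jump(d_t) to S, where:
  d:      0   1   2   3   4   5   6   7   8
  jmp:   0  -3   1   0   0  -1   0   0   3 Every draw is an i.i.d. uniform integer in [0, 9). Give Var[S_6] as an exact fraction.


40/3

Outcome values over d=0..8: [0, -3, 1, 0, 0, -1, 0, 0, 3]
Σy = 0, Σy² = 20, M = 9
μ = 0/9 = 0,  σ² = 20/9 − (0)² = 20/9
Independent increments: Var[S_6] = 6·σ² = 6·(20/9) = 40/3


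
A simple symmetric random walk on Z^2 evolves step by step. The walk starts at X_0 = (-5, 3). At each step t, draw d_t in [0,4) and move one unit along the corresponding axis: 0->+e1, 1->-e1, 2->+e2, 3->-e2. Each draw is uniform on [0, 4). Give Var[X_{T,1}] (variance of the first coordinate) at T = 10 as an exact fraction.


5

Outcome values over d=0..3: [1, -1, 0, 0]
Σy = 0, Σy² = 2, M = 4
μ = 0/4 = 0,  σ² = 2/4 − (0)² = 1/2
Independent increments: Var[X_10] = 10·σ² = 10·(1/2) = 5


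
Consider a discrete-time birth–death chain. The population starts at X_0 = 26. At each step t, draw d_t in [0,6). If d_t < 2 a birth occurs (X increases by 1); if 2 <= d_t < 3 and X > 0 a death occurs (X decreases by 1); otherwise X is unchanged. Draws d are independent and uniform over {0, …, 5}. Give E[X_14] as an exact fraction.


X can drop by at most 1 per step and X_0 = 26 > T = 14, so X_t >= 26 − t >= 12 > 0 for every t <= 14: the floor at 0 (the 'and X > 0' condition) never binds. Hence X_14 = X_0 + Σ_{t<14} Y_t with i.i.d. increments Y_t = y(d_t) ∈ {+1, −1, 0}.
Outcome values over d=0..5: [1, 1, -1, 0, 0, 0]
Σy = 1, Σy² = 3, M = 6
μ = 1/6 = 1/6,  σ² = 3/6 − (1/6)² = 17/36
E[X_14] = 26 + 14·(1/6) = 85/3

85/3


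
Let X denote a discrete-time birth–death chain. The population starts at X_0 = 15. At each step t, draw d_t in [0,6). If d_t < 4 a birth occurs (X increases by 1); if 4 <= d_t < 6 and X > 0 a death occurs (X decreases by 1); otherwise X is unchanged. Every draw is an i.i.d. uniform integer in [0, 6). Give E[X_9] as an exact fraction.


18

X can drop by at most 1 per step and X_0 = 15 > T = 9, so X_t >= 15 − t >= 6 > 0 for every t <= 9: the floor at 0 (the 'and X > 0' condition) never binds. Hence X_9 = X_0 + Σ_{t<9} Y_t with i.i.d. increments Y_t = y(d_t) ∈ {+1, −1, 0}.
Outcome values over d=0..5: [1, 1, 1, 1, -1, -1]
Σy = 2, Σy² = 6, M = 6
μ = 2/6 = 1/3,  σ² = 6/6 − (1/3)² = 8/9
E[X_9] = 15 + 9·(1/3) = 18


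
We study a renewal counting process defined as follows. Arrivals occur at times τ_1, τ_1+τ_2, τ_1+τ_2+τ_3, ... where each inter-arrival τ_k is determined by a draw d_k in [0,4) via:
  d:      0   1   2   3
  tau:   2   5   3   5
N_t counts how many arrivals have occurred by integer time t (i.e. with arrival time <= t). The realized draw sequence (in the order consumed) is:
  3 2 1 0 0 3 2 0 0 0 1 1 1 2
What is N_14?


draw d_1=3: τ_1=5, arrival time A_1=5
draw d_2=2: τ_2=3, arrival time A_2=8
draw d_3=1: τ_3=5, arrival time A_3=13
draw d_4=0: τ_4=2, arrival time A_4=15
draw d_5=0: τ_5=2, arrival time A_5=17
draw d_6=3: τ_6=5, arrival time A_6=22
draw d_7=2: τ_7=3, arrival time A_7=25
draw d_8=0: τ_8=2, arrival time A_8=27
draw d_9=0: τ_9=2, arrival time A_9=29
draw d_10=0: τ_10=2, arrival time A_10=31
draw d_11=1: τ_11=5, arrival time A_11=36
draw d_12=1: τ_12=5, arrival time A_12=41
draw d_13=1: τ_13=5, arrival time A_13=46
draw d_14=2: τ_14=3, arrival time A_14=49
N_t over t=0..14: 0:0 1:0 2:0 3:0 4:0 5:1 6:1 7:1 8:2 9:2 10:2 11:2 12:2 13:3 14:3

3


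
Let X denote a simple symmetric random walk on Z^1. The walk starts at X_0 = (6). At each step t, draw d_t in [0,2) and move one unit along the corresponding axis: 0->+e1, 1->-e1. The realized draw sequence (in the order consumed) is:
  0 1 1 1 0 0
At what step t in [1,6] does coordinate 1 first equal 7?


t=0: X=(6), d=0 → +e1, X_1=(7)
t=1: X=(7), d=1 → -e1, X_2=(6)
t=2: X=(6), d=1 → -e1, X_3=(5)
t=3: X=(5), d=1 → -e1, X_4=(4)
t=4: X=(4), d=0 → +e1, X_5=(5)
t=5: X=(5), d=0 → +e1, X_6=(6)

1


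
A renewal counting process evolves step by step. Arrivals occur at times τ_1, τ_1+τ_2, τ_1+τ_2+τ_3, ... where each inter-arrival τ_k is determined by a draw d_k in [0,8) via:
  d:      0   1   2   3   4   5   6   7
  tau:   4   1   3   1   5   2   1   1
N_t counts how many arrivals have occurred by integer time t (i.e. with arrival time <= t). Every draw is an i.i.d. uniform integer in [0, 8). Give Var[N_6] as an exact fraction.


Inter-arrival values over d=0..7: [4, 1, 3, 1, 5, 2, 1, 1]
Each d has probability 1/8, so the pmf of τ is: f(1) = 1/2, f(2) = 1/8, f(3) = 1/8, f(4) = 1/8, f(5) = 1/8
Let p_n(j) = P(N_n = j), with p_0 = [1]. Condition on τ_1: p_n(0) = P(τ > n), and for j >= 1, p_n(j) = Σ_{k<=n} f(k)·p_{n−k}(j−1)
p_1 = [1/2, 1/2]  (j = 0..1)
p_2 = [3/8, 3/8, 1/4]  (j = 0..2)
p_3 = [1/4, 3/8, 1/4, 1/8]  (j = 0..3)
p_4 = [1/8, 23/64, 19/64, 5/32, 1/16]  (j = 0..4)
p_5 = [0, 21/64, 43/128, 27/128, 3/32, 1/32]  (j = 0..5)
p_6 = [0, 5/32, 187/512, 137/512, 9/64, 7/128, 1/64]  (j = 0..6)
E[N_6] = Σ j·p_6(j) = 1341/512;  E[N_6²] = Σ j²·p_6(j) = 4201/512
Var[N_6] = 4201/512 − (1341/512)² = 352631/262144

352631/262144


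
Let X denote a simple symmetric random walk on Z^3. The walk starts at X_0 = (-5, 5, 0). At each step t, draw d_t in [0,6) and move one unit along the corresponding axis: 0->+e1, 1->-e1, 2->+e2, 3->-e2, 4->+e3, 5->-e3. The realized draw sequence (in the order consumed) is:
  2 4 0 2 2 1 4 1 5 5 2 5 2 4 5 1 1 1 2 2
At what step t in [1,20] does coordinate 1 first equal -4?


t=0: X=(-5, 5, 0), d=2 → +e2, X_1=(-5, 6, 0)
t=1: X=(-5, 6, 0), d=4 → +e3, X_2=(-5, 6, 1)
t=2: X=(-5, 6, 1), d=0 → +e1, X_3=(-4, 6, 1)
t=3: X=(-4, 6, 1), d=2 → +e2, X_4=(-4, 7, 1)
t=4: X=(-4, 7, 1), d=2 → +e2, X_5=(-4, 8, 1)
t=5: X=(-4, 8, 1), d=1 → -e1, X_6=(-5, 8, 1)
t=6: X=(-5, 8, 1), d=4 → +e3, X_7=(-5, 8, 2)
t=7: X=(-5, 8, 2), d=1 → -e1, X_8=(-6, 8, 2)
t=8: X=(-6, 8, 2), d=5 → -e3, X_9=(-6, 8, 1)
t=9: X=(-6, 8, 1), d=5 → -e3, X_10=(-6, 8, 0)
t=10: X=(-6, 8, 0), d=2 → +e2, X_11=(-6, 9, 0)
t=11: X=(-6, 9, 0), d=5 → -e3, X_12=(-6, 9, -1)
t=12: X=(-6, 9, -1), d=2 → +e2, X_13=(-6, 10, -1)
t=13: X=(-6, 10, -1), d=4 → +e3, X_14=(-6, 10, 0)
t=14: X=(-6, 10, 0), d=5 → -e3, X_15=(-6, 10, -1)
t=15: X=(-6, 10, -1), d=1 → -e1, X_16=(-7, 10, -1)
t=16: X=(-7, 10, -1), d=1 → -e1, X_17=(-8, 10, -1)
t=17: X=(-8, 10, -1), d=1 → -e1, X_18=(-9, 10, -1)
t=18: X=(-9, 10, -1), d=2 → +e2, X_19=(-9, 11, -1)
t=19: X=(-9, 11, -1), d=2 → +e2, X_20=(-9, 12, -1)

3


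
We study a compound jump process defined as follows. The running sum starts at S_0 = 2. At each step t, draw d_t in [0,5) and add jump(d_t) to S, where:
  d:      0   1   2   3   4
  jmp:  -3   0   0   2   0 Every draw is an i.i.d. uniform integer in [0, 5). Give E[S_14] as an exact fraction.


Outcome values over d=0..4: [-3, 0, 0, 2, 0]
Σy = -1, Σy² = 13, M = 5
μ = -1/5 = -1/5,  σ² = 13/5 − (-1/5)² = 64/25
E[S_14] = 2 + 14·(-1/5) = -4/5

-4/5


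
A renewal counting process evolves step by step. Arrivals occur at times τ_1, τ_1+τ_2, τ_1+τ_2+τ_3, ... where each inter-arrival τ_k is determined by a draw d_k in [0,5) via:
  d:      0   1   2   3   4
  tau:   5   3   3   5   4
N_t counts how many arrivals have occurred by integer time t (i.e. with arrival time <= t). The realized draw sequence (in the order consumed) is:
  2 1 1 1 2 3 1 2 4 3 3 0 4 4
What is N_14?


4

draw d_1=2: τ_1=3, arrival time A_1=3
draw d_2=1: τ_2=3, arrival time A_2=6
draw d_3=1: τ_3=3, arrival time A_3=9
draw d_4=1: τ_4=3, arrival time A_4=12
draw d_5=2: τ_5=3, arrival time A_5=15
draw d_6=3: τ_6=5, arrival time A_6=20
draw d_7=1: τ_7=3, arrival time A_7=23
draw d_8=2: τ_8=3, arrival time A_8=26
draw d_9=4: τ_9=4, arrival time A_9=30
draw d_10=3: τ_10=5, arrival time A_10=35
draw d_11=3: τ_11=5, arrival time A_11=40
draw d_12=0: τ_12=5, arrival time A_12=45
draw d_13=4: τ_13=4, arrival time A_13=49
draw d_14=4: τ_14=4, arrival time A_14=53
N_t over t=0..14: 0:0 1:0 2:0 3:1 4:1 5:1 6:2 7:2 8:2 9:3 10:3 11:3 12:4 13:4 14:4


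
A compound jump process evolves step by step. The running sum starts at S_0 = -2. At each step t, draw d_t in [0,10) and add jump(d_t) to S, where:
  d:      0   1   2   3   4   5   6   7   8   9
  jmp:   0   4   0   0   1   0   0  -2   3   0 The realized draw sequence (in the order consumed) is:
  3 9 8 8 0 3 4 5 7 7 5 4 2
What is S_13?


t=0: S=-2, d=3, jump=0, S_1=-2
t=1: S=-2, d=9, jump=0, S_2=-2
t=2: S=-2, d=8, jump=3, S_3=1
t=3: S=1, d=8, jump=3, S_4=4
t=4: S=4, d=0, jump=0, S_5=4
t=5: S=4, d=3, jump=0, S_6=4
t=6: S=4, d=4, jump=1, S_7=5
t=7: S=5, d=5, jump=0, S_8=5
t=8: S=5, d=7, jump=-2, S_9=3
t=9: S=3, d=7, jump=-2, S_10=1
t=10: S=1, d=5, jump=0, S_11=1
t=11: S=1, d=4, jump=1, S_12=2
t=12: S=2, d=2, jump=0, S_13=2

2


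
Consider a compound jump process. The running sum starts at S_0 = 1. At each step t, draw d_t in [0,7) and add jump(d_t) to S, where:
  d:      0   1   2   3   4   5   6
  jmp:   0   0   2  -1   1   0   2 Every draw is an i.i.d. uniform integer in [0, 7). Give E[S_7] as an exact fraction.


Outcome values over d=0..6: [0, 0, 2, -1, 1, 0, 2]
Σy = 4, Σy² = 10, M = 7
μ = 4/7 = 4/7,  σ² = 10/7 − (4/7)² = 54/49
E[S_7] = 1 + 7·(4/7) = 5

5


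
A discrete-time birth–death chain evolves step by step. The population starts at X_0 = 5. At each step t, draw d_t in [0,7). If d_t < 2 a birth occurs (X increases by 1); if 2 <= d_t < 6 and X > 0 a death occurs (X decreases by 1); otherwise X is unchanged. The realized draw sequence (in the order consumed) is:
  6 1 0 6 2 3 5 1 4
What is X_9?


4

t=0: X=5, d=6 → hold, X_1=5
t=1: X=5, d=1 → birth, X_2=6
t=2: X=6, d=0 → birth, X_3=7
t=3: X=7, d=6 → hold, X_4=7
t=4: X=7, d=2 → death, X_5=6
t=5: X=6, d=3 → death, X_6=5
t=6: X=5, d=5 → death, X_7=4
t=7: X=4, d=1 → birth, X_8=5
t=8: X=5, d=4 → death, X_9=4


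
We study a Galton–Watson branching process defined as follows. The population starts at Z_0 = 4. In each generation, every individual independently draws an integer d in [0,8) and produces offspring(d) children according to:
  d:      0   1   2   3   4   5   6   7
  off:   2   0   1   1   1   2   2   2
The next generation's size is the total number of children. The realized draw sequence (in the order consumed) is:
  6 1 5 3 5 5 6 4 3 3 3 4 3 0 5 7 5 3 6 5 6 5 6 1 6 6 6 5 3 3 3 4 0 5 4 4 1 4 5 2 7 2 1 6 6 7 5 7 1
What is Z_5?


26

gen 0: Z_0=4, draws=[6, 1, 5, 3], offspring=[2, 0, 2, 1], Z_1=5
gen 1: Z_1=5, draws=[5, 5, 6, 4, 3], offspring=[2, 2, 2, 1, 1], Z_2=8
gen 2: Z_2=8, draws=[3, 3, 4, 3, 0, 5, 7, 5], offspring=[1, 1, 1, 1, 2, 2, 2, 2], Z_3=12
gen 3: Z_3=12, draws=[3, 6, 5, 6, 5, 6, 1, 6, 6, 6, 5, 3], offspring=[1, 2, 2, 2, 2, 2, 0, 2, 2, 2, 2, 1], Z_4=20
gen 4: Z_4=20, draws=[3, 3, 4, 0, 5, 4, 4, 1, 4, 5, 2, 7, 2, 1, 6, 6, 7, 5, 7, 1], offspring=[1, 1, 1, 2, 2, 1, 1, 0, 1, 2, 1, 2, 1, 0, 2, 2, 2, 2, 2, 0], Z_5=26


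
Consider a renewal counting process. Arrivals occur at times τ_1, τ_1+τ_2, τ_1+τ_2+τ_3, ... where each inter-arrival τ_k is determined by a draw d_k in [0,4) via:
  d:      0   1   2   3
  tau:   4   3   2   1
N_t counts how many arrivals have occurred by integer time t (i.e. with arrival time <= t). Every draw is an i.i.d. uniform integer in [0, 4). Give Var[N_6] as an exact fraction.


11254191/16777216

Inter-arrival values over d=0..3: [4, 3, 2, 1]
Each d has probability 1/4, so the pmf of τ is: f(1) = 1/4, f(2) = 1/4, f(3) = 1/4, f(4) = 1/4
Let p_n(j) = P(N_n = j), with p_0 = [1]. Condition on τ_1: p_n(0) = P(τ > n), and for j >= 1, p_n(j) = Σ_{k<=n} f(k)·p_{n−k}(j−1)
p_1 = [3/4, 1/4]  (j = 0..1)
p_2 = [1/2, 7/16, 1/16]  (j = 0..2)
p_3 = [1/4, 9/16, 11/64, 1/64]  (j = 0..3)
p_4 = [0, 5/8, 5/16, 15/256, 1/256]  (j = 0..4)
p_5 = [0, 3/8, 15/32, 35/256, 19/1024, 1/1024]  (j = 0..5)
p_6 = [0, 3/16, 1/2, 65/256, 27/512, 23/4096, 1/4096]  (j = 0..6)
E[N_6] = Σ j·p_6(j) = 8969/4096;  E[N_6²] = Σ j²·p_6(j) = 22387/4096
Var[N_6] = 22387/4096 − (8969/4096)² = 11254191/16777216


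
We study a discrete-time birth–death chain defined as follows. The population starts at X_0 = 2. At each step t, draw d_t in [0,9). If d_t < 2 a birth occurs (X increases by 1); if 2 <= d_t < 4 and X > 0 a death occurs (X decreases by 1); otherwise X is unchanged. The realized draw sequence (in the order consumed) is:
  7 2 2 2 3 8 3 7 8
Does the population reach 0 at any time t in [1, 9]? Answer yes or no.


yes

t=0: X=2, d=7 → hold, X_1=2
t=1: X=2, d=2 → death, X_2=1
t=2: X=1, d=2 → death, X_3=0
t=3: X=0, d=2 → hold, X_4=0
t=4: X=0, d=3 → hold, X_5=0
t=5: X=0, d=8 → hold, X_6=0
t=6: X=0, d=3 → hold, X_7=0
t=7: X=0, d=7 → hold, X_8=0
t=8: X=0, d=8 → hold, X_9=0


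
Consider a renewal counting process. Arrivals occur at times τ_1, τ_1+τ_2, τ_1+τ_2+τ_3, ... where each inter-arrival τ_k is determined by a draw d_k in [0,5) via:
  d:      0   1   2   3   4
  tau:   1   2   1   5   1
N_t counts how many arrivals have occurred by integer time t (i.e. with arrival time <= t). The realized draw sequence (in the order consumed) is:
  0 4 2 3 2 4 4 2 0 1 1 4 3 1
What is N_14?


9

draw d_1=0: τ_1=1, arrival time A_1=1
draw d_2=4: τ_2=1, arrival time A_2=2
draw d_3=2: τ_3=1, arrival time A_3=3
draw d_4=3: τ_4=5, arrival time A_4=8
draw d_5=2: τ_5=1, arrival time A_5=9
draw d_6=4: τ_6=1, arrival time A_6=10
draw d_7=4: τ_7=1, arrival time A_7=11
draw d_8=2: τ_8=1, arrival time A_8=12
draw d_9=0: τ_9=1, arrival time A_9=13
draw d_10=1: τ_10=2, arrival time A_10=15
draw d_11=1: τ_11=2, arrival time A_11=17
draw d_12=4: τ_12=1, arrival time A_12=18
draw d_13=3: τ_13=5, arrival time A_13=23
draw d_14=1: τ_14=2, arrival time A_14=25
N_t over t=0..14: 0:0 1:1 2:2 3:3 4:3 5:3 6:3 7:3 8:4 9:5 10:6 11:7 12:8 13:9 14:9


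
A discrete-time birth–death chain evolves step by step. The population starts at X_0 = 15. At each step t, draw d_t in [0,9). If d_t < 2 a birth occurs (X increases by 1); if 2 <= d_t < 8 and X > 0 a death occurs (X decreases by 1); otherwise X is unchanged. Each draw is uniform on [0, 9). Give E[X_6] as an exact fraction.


X can drop by at most 1 per step and X_0 = 15 > T = 6, so X_t >= 15 − t >= 9 > 0 for every t <= 6: the floor at 0 (the 'and X > 0' condition) never binds. Hence X_6 = X_0 + Σ_{t<6} Y_t with i.i.d. increments Y_t = y(d_t) ∈ {+1, −1, 0}.
Outcome values over d=0..8: [1, 1, -1, -1, -1, -1, -1, -1, 0]
Σy = -4, Σy² = 8, M = 9
μ = -4/9 = -4/9,  σ² = 8/9 − (-4/9)² = 56/81
E[X_6] = 15 + 6·(-4/9) = 37/3

37/3


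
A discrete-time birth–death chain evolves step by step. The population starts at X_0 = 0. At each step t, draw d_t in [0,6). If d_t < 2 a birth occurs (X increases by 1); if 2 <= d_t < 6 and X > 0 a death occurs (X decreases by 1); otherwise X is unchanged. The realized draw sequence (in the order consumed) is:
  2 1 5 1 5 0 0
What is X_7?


t=0: X=0, d=2 → hold, X_1=0
t=1: X=0, d=1 → birth, X_2=1
t=2: X=1, d=5 → death, X_3=0
t=3: X=0, d=1 → birth, X_4=1
t=4: X=1, d=5 → death, X_5=0
t=5: X=0, d=0 → birth, X_6=1
t=6: X=1, d=0 → birth, X_7=2

2


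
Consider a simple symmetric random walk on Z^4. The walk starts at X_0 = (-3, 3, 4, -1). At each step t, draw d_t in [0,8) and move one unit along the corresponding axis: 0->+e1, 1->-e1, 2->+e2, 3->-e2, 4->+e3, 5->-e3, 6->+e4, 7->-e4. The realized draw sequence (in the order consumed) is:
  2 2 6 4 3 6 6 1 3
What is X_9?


(-4, 3, 5, 2)

t=0: X=(-3, 3, 4, -1), d=2 → +e2, X_1=(-3, 4, 4, -1)
t=1: X=(-3, 4, 4, -1), d=2 → +e2, X_2=(-3, 5, 4, -1)
t=2: X=(-3, 5, 4, -1), d=6 → +e4, X_3=(-3, 5, 4, 0)
t=3: X=(-3, 5, 4, 0), d=4 → +e3, X_4=(-3, 5, 5, 0)
t=4: X=(-3, 5, 5, 0), d=3 → -e2, X_5=(-3, 4, 5, 0)
t=5: X=(-3, 4, 5, 0), d=6 → +e4, X_6=(-3, 4, 5, 1)
t=6: X=(-3, 4, 5, 1), d=6 → +e4, X_7=(-3, 4, 5, 2)
t=7: X=(-3, 4, 5, 2), d=1 → -e1, X_8=(-4, 4, 5, 2)
t=8: X=(-4, 4, 5, 2), d=3 → -e2, X_9=(-4, 3, 5, 2)


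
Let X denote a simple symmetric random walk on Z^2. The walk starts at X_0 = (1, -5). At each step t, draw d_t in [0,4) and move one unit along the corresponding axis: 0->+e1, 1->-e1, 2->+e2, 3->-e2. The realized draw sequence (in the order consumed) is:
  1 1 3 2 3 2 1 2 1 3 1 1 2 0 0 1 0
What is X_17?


t=0: X=(1, -5), d=1 → -e1, X_1=(0, -5)
t=1: X=(0, -5), d=1 → -e1, X_2=(-1, -5)
t=2: X=(-1, -5), d=3 → -e2, X_3=(-1, -6)
t=3: X=(-1, -6), d=2 → +e2, X_4=(-1, -5)
t=4: X=(-1, -5), d=3 → -e2, X_5=(-1, -6)
t=5: X=(-1, -6), d=2 → +e2, X_6=(-1, -5)
t=6: X=(-1, -5), d=1 → -e1, X_7=(-2, -5)
t=7: X=(-2, -5), d=2 → +e2, X_8=(-2, -4)
t=8: X=(-2, -4), d=1 → -e1, X_9=(-3, -4)
t=9: X=(-3, -4), d=3 → -e2, X_10=(-3, -5)
t=10: X=(-3, -5), d=1 → -e1, X_11=(-4, -5)
t=11: X=(-4, -5), d=1 → -e1, X_12=(-5, -5)
t=12: X=(-5, -5), d=2 → +e2, X_13=(-5, -4)
t=13: X=(-5, -4), d=0 → +e1, X_14=(-4, -4)
t=14: X=(-4, -4), d=0 → +e1, X_15=(-3, -4)
t=15: X=(-3, -4), d=1 → -e1, X_16=(-4, -4)
t=16: X=(-4, -4), d=0 → +e1, X_17=(-3, -4)

(-3, -4)


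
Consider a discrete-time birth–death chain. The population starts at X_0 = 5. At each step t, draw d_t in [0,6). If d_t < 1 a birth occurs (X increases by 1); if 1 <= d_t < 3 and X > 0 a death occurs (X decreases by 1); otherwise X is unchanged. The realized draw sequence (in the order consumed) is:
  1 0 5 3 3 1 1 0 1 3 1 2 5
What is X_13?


t=0: X=5, d=1 → death, X_1=4
t=1: X=4, d=0 → birth, X_2=5
t=2: X=5, d=5 → hold, X_3=5
t=3: X=5, d=3 → hold, X_4=5
t=4: X=5, d=3 → hold, X_5=5
t=5: X=5, d=1 → death, X_6=4
t=6: X=4, d=1 → death, X_7=3
t=7: X=3, d=0 → birth, X_8=4
t=8: X=4, d=1 → death, X_9=3
t=9: X=3, d=3 → hold, X_10=3
t=10: X=3, d=1 → death, X_11=2
t=11: X=2, d=2 → death, X_12=1
t=12: X=1, d=5 → hold, X_13=1

1


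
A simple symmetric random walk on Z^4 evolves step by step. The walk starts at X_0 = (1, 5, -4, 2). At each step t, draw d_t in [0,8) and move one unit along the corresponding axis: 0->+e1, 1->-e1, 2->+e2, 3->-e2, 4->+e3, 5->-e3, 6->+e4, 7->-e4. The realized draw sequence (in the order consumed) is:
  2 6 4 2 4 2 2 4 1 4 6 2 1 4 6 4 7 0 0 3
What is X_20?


(1, 9, 2, 4)

t=0: X=(1, 5, -4, 2), d=2 → +e2, X_1=(1, 6, -4, 2)
t=1: X=(1, 6, -4, 2), d=6 → +e4, X_2=(1, 6, -4, 3)
t=2: X=(1, 6, -4, 3), d=4 → +e3, X_3=(1, 6, -3, 3)
t=3: X=(1, 6, -3, 3), d=2 → +e2, X_4=(1, 7, -3, 3)
t=4: X=(1, 7, -3, 3), d=4 → +e3, X_5=(1, 7, -2, 3)
t=5: X=(1, 7, -2, 3), d=2 → +e2, X_6=(1, 8, -2, 3)
t=6: X=(1, 8, -2, 3), d=2 → +e2, X_7=(1, 9, -2, 3)
t=7: X=(1, 9, -2, 3), d=4 → +e3, X_8=(1, 9, -1, 3)
t=8: X=(1, 9, -1, 3), d=1 → -e1, X_9=(0, 9, -1, 3)
t=9: X=(0, 9, -1, 3), d=4 → +e3, X_10=(0, 9, 0, 3)
t=10: X=(0, 9, 0, 3), d=6 → +e4, X_11=(0, 9, 0, 4)
t=11: X=(0, 9, 0, 4), d=2 → +e2, X_12=(0, 10, 0, 4)
t=12: X=(0, 10, 0, 4), d=1 → -e1, X_13=(-1, 10, 0, 4)
t=13: X=(-1, 10, 0, 4), d=4 → +e3, X_14=(-1, 10, 1, 4)
t=14: X=(-1, 10, 1, 4), d=6 → +e4, X_15=(-1, 10, 1, 5)
t=15: X=(-1, 10, 1, 5), d=4 → +e3, X_16=(-1, 10, 2, 5)
t=16: X=(-1, 10, 2, 5), d=7 → -e4, X_17=(-1, 10, 2, 4)
t=17: X=(-1, 10, 2, 4), d=0 → +e1, X_18=(0, 10, 2, 4)
t=18: X=(0, 10, 2, 4), d=0 → +e1, X_19=(1, 10, 2, 4)
t=19: X=(1, 10, 2, 4), d=3 → -e2, X_20=(1, 9, 2, 4)


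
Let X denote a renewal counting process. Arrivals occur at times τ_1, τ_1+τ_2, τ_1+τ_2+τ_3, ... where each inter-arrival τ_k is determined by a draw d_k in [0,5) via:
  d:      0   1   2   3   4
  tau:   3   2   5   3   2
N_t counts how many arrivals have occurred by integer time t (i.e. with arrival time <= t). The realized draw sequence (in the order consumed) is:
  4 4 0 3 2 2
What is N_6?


draw d_1=4: τ_1=2, arrival time A_1=2
draw d_2=4: τ_2=2, arrival time A_2=4
draw d_3=0: τ_3=3, arrival time A_3=7
draw d_4=3: τ_4=3, arrival time A_4=10
draw d_5=2: τ_5=5, arrival time A_5=15
draw d_6=2: τ_6=5, arrival time A_6=20
N_t over t=0..6: 0:0 1:0 2:1 3:1 4:2 5:2 6:2

2


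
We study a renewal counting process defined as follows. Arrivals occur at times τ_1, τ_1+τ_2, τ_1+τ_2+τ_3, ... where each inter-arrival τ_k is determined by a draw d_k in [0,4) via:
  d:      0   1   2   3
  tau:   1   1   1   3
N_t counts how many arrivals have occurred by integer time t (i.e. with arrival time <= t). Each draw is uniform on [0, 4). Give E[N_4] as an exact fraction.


Inter-arrival values over d=0..3: [1, 1, 1, 3]
Each d has probability 1/4, so the pmf of τ is: f(1) = 3/4, f(3) = 1/4
Renewal equation for m(n) = E[N_n]: condition on τ_1 = k (if k <= n, one arrival plus a fresh copy on the remaining n−k steps): m(n) = F(n) + Σ_{k<=n} f(k)·m(n−k), where F(n) = P(τ <= n) and m(0) = 0
m(1) = F(1) = 3/4
m(2) = F(2) + f(1)·m(1) = 3/4 + 3/4·3/4 = 21/16
m(3) = F(3) + f(1)·m(2) = 1 + 3/4·21/16 = 127/64
m(4) = F(4) + f(1)·m(3) + f(3)·m(1) = 1 + 3/4·127/64 + 1/4·3/4 = 685/256
E[N_4] = m(4) = 685/256

685/256


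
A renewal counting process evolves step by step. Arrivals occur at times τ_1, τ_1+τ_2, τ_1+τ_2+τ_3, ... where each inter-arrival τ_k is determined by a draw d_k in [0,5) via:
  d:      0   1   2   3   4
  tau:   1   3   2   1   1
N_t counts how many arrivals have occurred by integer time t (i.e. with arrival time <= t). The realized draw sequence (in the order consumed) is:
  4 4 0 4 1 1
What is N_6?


draw d_1=4: τ_1=1, arrival time A_1=1
draw d_2=4: τ_2=1, arrival time A_2=2
draw d_3=0: τ_3=1, arrival time A_3=3
draw d_4=4: τ_4=1, arrival time A_4=4
draw d_5=1: τ_5=3, arrival time A_5=7
draw d_6=1: τ_6=3, arrival time A_6=10
N_t over t=0..6: 0:0 1:1 2:2 3:3 4:4 5:4 6:4

4


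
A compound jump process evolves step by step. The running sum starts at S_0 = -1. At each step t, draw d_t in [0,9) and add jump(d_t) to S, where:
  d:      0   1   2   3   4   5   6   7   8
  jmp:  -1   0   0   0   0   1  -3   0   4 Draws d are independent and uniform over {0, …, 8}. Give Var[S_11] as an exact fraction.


Outcome values over d=0..8: [-1, 0, 0, 0, 0, 1, -3, 0, 4]
Σy = 1, Σy² = 27, M = 9
μ = 1/9 = 1/9,  σ² = 27/9 − (1/9)² = 242/81
Independent increments: Var[S_11] = 11·σ² = 11·(242/81) = 2662/81

2662/81


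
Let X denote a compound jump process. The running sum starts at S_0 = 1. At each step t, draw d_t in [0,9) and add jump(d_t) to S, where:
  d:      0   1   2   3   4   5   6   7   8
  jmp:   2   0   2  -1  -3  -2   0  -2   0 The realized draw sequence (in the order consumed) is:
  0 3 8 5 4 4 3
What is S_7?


t=0: S=1, d=0, jump=2, S_1=3
t=1: S=3, d=3, jump=-1, S_2=2
t=2: S=2, d=8, jump=0, S_3=2
t=3: S=2, d=5, jump=-2, S_4=0
t=4: S=0, d=4, jump=-3, S_5=-3
t=5: S=-3, d=4, jump=-3, S_6=-6
t=6: S=-6, d=3, jump=-1, S_7=-7

-7


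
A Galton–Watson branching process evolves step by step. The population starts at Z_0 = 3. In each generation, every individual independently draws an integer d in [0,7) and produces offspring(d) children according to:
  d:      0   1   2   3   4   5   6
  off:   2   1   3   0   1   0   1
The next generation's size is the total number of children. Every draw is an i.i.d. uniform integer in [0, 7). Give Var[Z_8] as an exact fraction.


Outcome values over d=0..6: [2, 1, 3, 0, 1, 0, 1]
Σy = 8, Σy² = 16, M = 7
μ = 8/7 = 8/7,  σ² = 16/7 − (8/7)² = 48/49
V_0 = 0, E_0 = 3
V_1 = 48/49·E_0 + (8/7)²·V_0 = 144/49;  E_1 = 24/7
V_2 = 48/49·E_1 + (8/7)²·V_1 = 17280/2401;  E_2 = 192/49
V_3 = 48/49·E_2 + (8/7)²·V_2 = 1557504/117649;  E_3 = 1536/343
V_4 = 48/49·E_3 + (8/7)²·V_3 = 124968960/5764801;  E_4 = 12288/2401
V_5 = 48/49·E_4 + (8/7)²·V_4 = 9414180864/282475249;  E_5 = 98304/16807
V_6 = 48/49·E_5 + (8/7)²·V_5 = 681812951040/13841287201;  E_6 = 786432/117649
V_7 = 48/49·E_6 + (8/7)²·V_6 = 48077129908224/678223072849;  E_7 = 6291456/823543
V_8 = 48/49·E_7 + (8/7)²·V_7 = 3325637972459520/33232930569601;  E_8 = 50331648/5764801

3325637972459520/33232930569601
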